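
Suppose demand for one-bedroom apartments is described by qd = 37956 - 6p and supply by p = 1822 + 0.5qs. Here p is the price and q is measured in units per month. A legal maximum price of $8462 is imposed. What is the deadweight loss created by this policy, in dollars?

Rearranging supply gives qs = 2p - 3644. Setting quantity demanded equal to quantity supplied, 37956 - 6p = 2p - 3644, gives p* = 5200 and q* = 6756.
Since 8462 is above p* = 5200, the ceiling does not bind and the free-market outcome prevails.
Since the control does not bind, no trades are prevented and deadweight loss is zero.

0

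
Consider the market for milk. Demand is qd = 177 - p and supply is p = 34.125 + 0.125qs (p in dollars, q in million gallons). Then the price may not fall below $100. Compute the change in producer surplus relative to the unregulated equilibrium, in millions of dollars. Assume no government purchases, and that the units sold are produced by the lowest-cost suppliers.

3693.75

Rearranging supply gives qs = 8p - 273. Equilibrium: 177 - p = 8p - 273, so 450 = 9p and p* = 50, q* = 127.
The floor of 100 is above the equilibrium price 50, so it binds.
At p = 100: qd = 177 - 100 = 77 and qs = 8·100 - 273 = 527.
Producer surplus without the control is ½ · (50 - 34.125) · 127 = 1008.0625.
With the floor, 77 units are sold at 100. The supply price at q = 77 is 43.75, so PS = ½ · [(100 - 34.125) + (100 - 43.75)] · 77 = 4701.8125.
Change in producer surplus = 4701.8125 - 1008.0625 = 3693.75.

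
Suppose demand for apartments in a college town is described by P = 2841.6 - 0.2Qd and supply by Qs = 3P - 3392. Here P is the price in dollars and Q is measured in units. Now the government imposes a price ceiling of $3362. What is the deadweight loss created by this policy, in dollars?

Rearranging demand gives Qd = 14208 - 5P. Equilibrium: 14208 - 5P = 3P - 3392, so 17600 = 8P and P* = 2200, Q* = 3208.
Since 3362 is above P* = 2200, the ceiling does not bind and the free-market outcome prevails.
Since the control does not bind, no trades are prevented and deadweight loss is zero.

0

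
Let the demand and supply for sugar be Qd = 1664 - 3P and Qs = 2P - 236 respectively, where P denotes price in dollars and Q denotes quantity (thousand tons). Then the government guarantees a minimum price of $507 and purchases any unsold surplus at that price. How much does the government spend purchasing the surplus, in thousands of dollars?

321945

Equilibrium: 1664 - 3P = 2P - 236, so 1900 = 5P and P* = 380, Q* = 524.
The floor of 507 is above the equilibrium price 380, so it binds.
At P = 507: Qd = 1664 - 3·507 = 143 and Qs = 2·507 - 236 = 778.
Surplus = Qs - Qd = 635.
Government expenditure = surplus × support price = 635 × 507 = 321945.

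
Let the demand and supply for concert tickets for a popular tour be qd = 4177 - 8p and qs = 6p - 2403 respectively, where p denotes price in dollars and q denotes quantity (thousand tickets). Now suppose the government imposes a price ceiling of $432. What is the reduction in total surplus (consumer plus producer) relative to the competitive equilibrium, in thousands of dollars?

7581

Setting quantity demanded equal to quantity supplied, 4177 - 8p = 6p - 2403, gives p* = 470 and q* = 417.
The ceiling of 432 is below the equilibrium price 470, so it binds.
At p = 432: qd = 4177 - 8·432 = 721 and qs = 6·432 - 2403 = 189.
Quantity traded falls to 189. At q = 189 the demand price is (4177 - 189)/8 = 498.5 and the supply price is (2403 + 189)/6 = 432.
Deadweight loss = ½ · (498.5 - 432) · (417 - 189) = ½ · 66.5 · 228 = 7581.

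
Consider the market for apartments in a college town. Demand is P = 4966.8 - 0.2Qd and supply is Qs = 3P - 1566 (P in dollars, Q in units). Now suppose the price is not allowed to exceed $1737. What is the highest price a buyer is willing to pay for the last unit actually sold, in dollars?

Rearranging demand gives Qd = 24834 - 5P. In a free market, 24834 - 5P = 3P - 1566 gives the equilibrium P* = 3300, Q* = 8334.
Since 1737 < 3300, the ceiling is binding.
At P = 1737: Qd = 24834 - 5·1737 = 16149 and Qs = 3·1737 - 1566 = 3645.
Only 3645 units reach the market. On the demand curve, the marginal buyer's willingness to pay at Q = 3645 is (24834 - 3645)/5 = 4237.8.

4237.8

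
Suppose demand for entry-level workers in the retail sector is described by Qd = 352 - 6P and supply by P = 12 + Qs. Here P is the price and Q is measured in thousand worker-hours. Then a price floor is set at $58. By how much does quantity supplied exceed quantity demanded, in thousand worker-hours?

42

Rearranging supply gives Qs = P - 12. In a free market, 352 - 6P = P - 12 gives the equilibrium P* = 52, Q* = 40.
The floor of 58 is above the equilibrium price 52, so it binds.
At P = 58: Qd = 352 - 6·58 = 4 and Qs = 58 - 12 = 46.
Surplus = Qs - Qd = 46 - 4 = 42.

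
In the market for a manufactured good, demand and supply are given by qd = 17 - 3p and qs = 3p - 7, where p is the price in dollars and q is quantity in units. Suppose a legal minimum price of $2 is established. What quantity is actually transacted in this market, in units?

5

Without the control the market clears where 17 - 3p = 3p - 7, i.e. p* = 4 and q* = 5.
The floor of 2 is below the equilibrium price 4, so it is not binding; the market clears at p* = 4, q* = 5.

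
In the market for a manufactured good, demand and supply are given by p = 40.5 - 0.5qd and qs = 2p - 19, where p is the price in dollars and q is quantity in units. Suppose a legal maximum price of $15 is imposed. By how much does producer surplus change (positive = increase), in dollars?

Rearranging demand gives qd = 81 - 2p. Without the control the market clears where 81 - 2p = 2p - 19, i.e. p* = 25 and q* = 31.
Because the ceiling (15) lies below the market-clearing price, it is binding.
At p = 15: qd = 81 - 2·15 = 51 and qs = 2·15 - 19 = 11.
Producer surplus without the control is ½ · (25 - 9.5) · 31 = 240.25.
With the ceiling, producers sell 11 units at 15, so PS = ½ · (15 - 9.5) · 11 = 30.25.
Change in producer surplus = 30.25 - 240.25 = -210.

-210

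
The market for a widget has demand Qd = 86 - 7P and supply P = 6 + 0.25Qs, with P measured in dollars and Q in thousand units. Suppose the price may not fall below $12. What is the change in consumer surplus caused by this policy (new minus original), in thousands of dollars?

Rearranging supply gives Qs = 4P - 24. Equilibrium: 86 - 7P = 4P - 24, so 110 = 11P and P* = 10, Q* = 16.
The floor of 12 is above the equilibrium price 10, so it binds.
At P = 12: Qd = 86 - 7·12 = 2 and Qs = 4·12 - 24 = 24.
Consumer surplus without the control is ½ · (86/7 - 10) · 16 = 128/7.
With the floor, consumers buy 2 units at 12, so CS = ½ · (86/7 - 12) · 2 = 2/7.
Change in consumer surplus = 2/7 - 128/7 = -18.

-18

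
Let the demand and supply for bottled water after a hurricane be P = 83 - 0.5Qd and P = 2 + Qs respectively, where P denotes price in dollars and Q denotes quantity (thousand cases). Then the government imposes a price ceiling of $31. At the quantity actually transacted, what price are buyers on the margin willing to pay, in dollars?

Rearranging demand gives Qd = 166 - 2P; rearranging supply gives Qs = P - 2. Equilibrium: 166 - 2P = P - 2, so 168 = 3P and P* = 56, Q* = 54.
The ceiling of 31 is below the equilibrium price 56, so it binds.
At P = 31: Qd = 166 - 2·31 = 104 and Qs = 31 - 2 = 29.
Only 29 units reach the market. On the demand curve, the marginal buyer's willingness to pay at Q = 29 is (166 - 29)/2 = 68.5.

68.5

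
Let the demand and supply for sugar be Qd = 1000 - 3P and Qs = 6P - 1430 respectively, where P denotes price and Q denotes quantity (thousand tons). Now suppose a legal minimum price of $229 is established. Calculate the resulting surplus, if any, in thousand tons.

Equilibrium: 1000 - 3P = 6P - 1430, so 2430 = 9P and P* = 270, Q* = 190.
Since 229 is below P* = 270, the floor does not bind and the free-market outcome prevails.
Since the control does not bind, there is no surplus.

0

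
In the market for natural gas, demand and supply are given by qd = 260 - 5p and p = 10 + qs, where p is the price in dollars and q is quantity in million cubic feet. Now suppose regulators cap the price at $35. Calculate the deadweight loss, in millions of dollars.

60

Rearranging supply gives qs = p - 10. In a free market, 260 - 5p = p - 10 gives the equilibrium p* = 45, q* = 35.
The ceiling of 35 is below the equilibrium price 45, so it binds.
At p = 35: qd = 260 - 5·35 = 85 and qs = 35 - 10 = 25.
Quantity traded falls to 25. At q = 25 the demand price is (260 - 25)/5 = 47 and the supply price is 10 + 25 = 35.
Deadweight loss = ½ · (47 - 35) · (35 - 25) = ½ · 12 · 10 = 60.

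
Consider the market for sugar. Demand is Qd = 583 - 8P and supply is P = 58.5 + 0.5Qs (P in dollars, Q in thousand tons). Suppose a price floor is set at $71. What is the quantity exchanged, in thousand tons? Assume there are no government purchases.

15

Rearranging supply gives Qs = 2P - 117. Equilibrium: 583 - 8P = 2P - 117, so 700 = 10P and P* = 70, Q* = 23.
The floor of 71 is above the equilibrium price 70, so it binds.
At P = 71: Qd = 583 - 8·71 = 15 and Qs = 2·71 - 117 = 25.
The quantity actually transacted is the short side, demand: 15.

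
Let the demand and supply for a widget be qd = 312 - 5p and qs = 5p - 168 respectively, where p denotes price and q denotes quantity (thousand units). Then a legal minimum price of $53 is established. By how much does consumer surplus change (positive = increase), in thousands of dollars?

-297.5

Without the control the market clears where 312 - 5p = 5p - 168, i.e. p* = 48 and q* = 72.
Since 53 > 48, the floor is binding.
At p = 53: qd = 312 - 5·53 = 47 and qs = 5·53 - 168 = 97.
Consumer surplus without the control is ½ · (62.4 - 48) · 72 = 518.4.
With the floor, consumers buy 47 units at 53, so CS = ½ · (62.4 - 53) · 47 = 220.9.
Change in consumer surplus = 220.9 - 518.4 = -297.5.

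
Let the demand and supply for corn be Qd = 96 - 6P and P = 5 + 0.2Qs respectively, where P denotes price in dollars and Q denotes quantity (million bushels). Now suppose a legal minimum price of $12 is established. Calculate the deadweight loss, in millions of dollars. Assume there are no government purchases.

Rearranging supply gives Qs = 5P - 25. Setting quantity demanded equal to quantity supplied, 96 - 6P = 5P - 25, gives P* = 11 and Q* = 30.
The floor of 12 is above the equilibrium price 11, so it binds.
At P = 12: Qd = 96 - 6·12 = 24 and Qs = 5·12 - 25 = 35.
Quantity traded falls to 24. At Q = 24 the demand price is (96 - 24)/6 = 12 and the supply price is (25 + 24)/5 = 9.8.
Deadweight loss = ½ · (12 - 9.8) · (30 - 24) = ½ · 2.2 · 6 = 6.6.

6.6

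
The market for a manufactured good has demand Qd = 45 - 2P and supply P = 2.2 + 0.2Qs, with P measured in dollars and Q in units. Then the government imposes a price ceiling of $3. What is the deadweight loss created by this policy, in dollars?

Rearranging supply gives Qs = 5P - 11. In a free market, 45 - 2P = 5P - 11 gives the equilibrium P* = 8, Q* = 29.
The ceiling of 3 is below the equilibrium price 8, so it binds.
At P = 3: Qd = 45 - 2·3 = 39 and Qs = 5·3 - 11 = 4.
Quantity traded falls to 4. At Q = 4 the demand price is (45 - 4)/2 = 20.5 and the supply price is (11 + 4)/5 = 3.
Deadweight loss = ½ · (20.5 - 3) · (29 - 4) = ½ · 17.5 · 25 = 218.75.

218.75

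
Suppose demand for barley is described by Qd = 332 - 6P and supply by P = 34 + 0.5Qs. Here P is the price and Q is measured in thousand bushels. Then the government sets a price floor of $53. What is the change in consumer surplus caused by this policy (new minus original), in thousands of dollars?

Rearranging supply gives Qs = 2P - 68. In a free market, 332 - 6P = 2P - 68 gives the equilibrium P* = 50, Q* = 32.
Since 53 > 50, the floor is binding.
At P = 53: Qd = 332 - 6·53 = 14 and Qs = 2·53 - 68 = 38.
Consumer surplus without the control is ½ · (166/3 - 50) · 32 = 256/3.
With the floor, consumers buy 14 units at 53, so CS = ½ · (166/3 - 53) · 14 = 49/3.
Change in consumer surplus = 49/3 - 256/3 = -69.

-69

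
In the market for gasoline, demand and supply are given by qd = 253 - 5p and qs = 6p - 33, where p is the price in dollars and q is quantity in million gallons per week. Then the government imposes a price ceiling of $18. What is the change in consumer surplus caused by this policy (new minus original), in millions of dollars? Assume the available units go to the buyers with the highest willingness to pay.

Equilibrium: 253 - 5p = 6p - 33, so 286 = 11p and p* = 26, q* = 123.
Because the ceiling (18) lies below the market-clearing price, it is binding.
At p = 18: qd = 253 - 5·18 = 163 and qs = 6·18 - 33 = 75.
Consumer surplus without the control is ½ · (50.6 - 26) · 123 = 1512.9.
With the ceiling, 75 units are sold at 18 (assume they go to the highest-value buyers). The demand price at q = 75 is 35.6, so CS = ½ · [(50.6 - 18) + (35.6 - 18)] · 75 = 1882.5.
Change in consumer surplus = 1882.5 - 1512.9 = 369.6.

369.6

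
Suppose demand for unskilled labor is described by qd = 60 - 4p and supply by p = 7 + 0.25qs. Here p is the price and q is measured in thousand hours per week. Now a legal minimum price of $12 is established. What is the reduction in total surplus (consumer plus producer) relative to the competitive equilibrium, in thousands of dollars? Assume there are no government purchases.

Rearranging supply gives qs = 4p - 28. In a free market, 60 - 4p = 4p - 28 gives the equilibrium p* = 11, q* = 16.
The floor of 12 is above the equilibrium price 11, so it binds.
At p = 12: qd = 60 - 4·12 = 12 and qs = 4·12 - 28 = 20.
Quantity traded falls to 12. At q = 12 the demand price is (60 - 12)/4 = 12 and the supply price is (28 + 12)/4 = 10.
Deadweight loss = ½ · (12 - 10) · (16 - 12) = ½ · 2 · 4 = 4.

4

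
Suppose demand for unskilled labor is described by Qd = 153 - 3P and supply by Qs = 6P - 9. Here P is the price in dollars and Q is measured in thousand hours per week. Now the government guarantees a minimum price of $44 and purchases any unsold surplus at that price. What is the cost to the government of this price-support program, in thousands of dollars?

10296

Setting quantity demanded equal to quantity supplied, 153 - 3P = 6P - 9, gives P* = 18 and Q* = 99.
The floor of 44 is above the equilibrium price 18, so it binds.
At P = 44: Qd = 153 - 3·44 = 21 and Qs = 6·44 - 9 = 255.
Surplus = Qs - Qd = 234.
Government expenditure = surplus × support price = 234 × 44 = 10296.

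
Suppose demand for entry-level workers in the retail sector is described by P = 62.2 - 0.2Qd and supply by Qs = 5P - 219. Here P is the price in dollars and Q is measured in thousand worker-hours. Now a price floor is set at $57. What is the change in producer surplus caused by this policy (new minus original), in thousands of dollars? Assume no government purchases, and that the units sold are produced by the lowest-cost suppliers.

Rearranging demand gives Qd = 311 - 5P. In a free market, 311 - 5P = 5P - 219 gives the equilibrium P* = 53, Q* = 46.
Because the floor (57) lies above the market-clearing price, it is binding.
At P = 57: Qd = 311 - 5·57 = 26 and Qs = 5·57 - 219 = 66.
Producer surplus without the control is ½ · (53 - 43.8) · 46 = 211.6.
With the floor, 26 units are sold at 57. The supply price at Q = 26 is 49, so PS = ½ · [(57 - 43.8) + (57 - 49)] · 26 = 275.6.
Change in producer surplus = 275.6 - 211.6 = 64.

64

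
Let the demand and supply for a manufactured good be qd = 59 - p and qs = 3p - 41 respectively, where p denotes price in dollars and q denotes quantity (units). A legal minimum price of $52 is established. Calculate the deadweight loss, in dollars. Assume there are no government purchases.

486

In a free market, 59 - p = 3p - 41 gives the equilibrium p* = 25, q* = 34.
The floor of 52 is above the equilibrium price 25, so it binds.
At p = 52: qd = 59 - 52 = 7 and qs = 3·52 - 41 = 115.
Quantity traded falls to 7. At q = 7 the demand price is 59 - 7 = 52 and the supply price is (41 + 7)/3 = 16.
Deadweight loss = ½ · (52 - 16) · (34 - 7) = ½ · 36 · 27 = 486.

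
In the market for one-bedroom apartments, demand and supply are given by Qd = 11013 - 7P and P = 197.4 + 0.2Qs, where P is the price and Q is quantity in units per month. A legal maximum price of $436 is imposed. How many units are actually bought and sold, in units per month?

1193

Rearranging supply gives Qs = 5P - 987. Setting quantity demanded equal to quantity supplied, 11013 - 7P = 5P - 987, gives P* = 1000 and Q* = 4013.
Since 436 < 1000, the ceiling is binding.
At P = 436: Qd = 11013 - 7·436 = 7961 and Qs = 5·436 - 987 = 1193.
The quantity actually transacted is the short side, supply: 1193.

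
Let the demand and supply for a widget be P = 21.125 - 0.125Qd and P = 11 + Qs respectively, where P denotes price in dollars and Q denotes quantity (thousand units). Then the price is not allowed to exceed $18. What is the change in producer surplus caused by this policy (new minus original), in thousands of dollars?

-16

Rearranging demand gives Qd = 169 - 8P; rearranging supply gives Qs = P - 11. In a free market, 169 - 8P = P - 11 gives the equilibrium P* = 20, Q* = 9.
Since 18 < 20, the ceiling is binding.
At P = 18: Qd = 169 - 8·18 = 25 and Qs = 18 - 11 = 7.
Producer surplus without the control is ½ · (20 - 11) · 9 = 40.5.
With the ceiling, producers sell 7 units at 18, so PS = ½ · (18 - 11) · 7 = 24.5.
Change in producer surplus = 24.5 - 40.5 = -16.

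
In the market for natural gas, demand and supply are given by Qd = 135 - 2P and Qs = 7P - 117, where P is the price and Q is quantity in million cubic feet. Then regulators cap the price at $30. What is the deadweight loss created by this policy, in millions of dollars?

0

In a free market, 135 - 2P = 7P - 117 gives the equilibrium P* = 28, Q* = 79.
Since 30 is above P* = 28, the ceiling does not bind and the free-market outcome prevails.
Since the control does not bind, no trades are prevented and deadweight loss is zero.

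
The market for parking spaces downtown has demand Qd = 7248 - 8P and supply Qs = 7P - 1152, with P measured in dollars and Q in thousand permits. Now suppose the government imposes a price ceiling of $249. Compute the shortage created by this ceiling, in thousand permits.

In a free market, 7248 - 8P = 7P - 1152 gives the equilibrium P* = 560, Q* = 2768.
Since 249 < 560, the ceiling is binding.
At P = 249: Qd = 7248 - 8·249 = 5256 and Qs = 7·249 - 1152 = 591.
Shortage = Qd - Qs = 5256 - 591 = 4665.

4665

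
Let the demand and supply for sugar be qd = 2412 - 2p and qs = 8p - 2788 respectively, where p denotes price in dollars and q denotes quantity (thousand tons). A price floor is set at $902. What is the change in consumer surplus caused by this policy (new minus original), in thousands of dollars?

In a free market, 2412 - 2p = 8p - 2788 gives the equilibrium p* = 520, q* = 1372.
Since 902 > 520, the floor is binding.
At p = 902: qd = 2412 - 2·902 = 608 and qs = 8·902 - 2788 = 4428.
Consumer surplus without the control is ½ · (1206 - 520) · 1372 = 470596.
With the floor, consumers buy 608 units at 902, so CS = ½ · (1206 - 902) · 608 = 92416.
Change in consumer surplus = 92416 - 470596 = -378180.

-378180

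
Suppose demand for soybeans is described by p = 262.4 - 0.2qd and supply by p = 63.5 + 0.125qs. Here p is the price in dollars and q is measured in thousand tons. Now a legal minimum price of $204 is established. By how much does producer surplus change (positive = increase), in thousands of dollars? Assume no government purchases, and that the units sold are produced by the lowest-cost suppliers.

12288

Rearranging demand gives qd = 1312 - 5p; rearranging supply gives qs = 8p - 508. In a free market, 1312 - 5p = 8p - 508 gives the equilibrium p* = 140, q* = 612.
Since 204 > 140, the floor is binding.
At p = 204: qd = 1312 - 5·204 = 292 and qs = 8·204 - 508 = 1124.
Producer surplus without the control is ½ · (140 - 63.5) · 612 = 23409.
With the floor, 292 units are sold at 204. The supply price at q = 292 is 100, so PS = ½ · [(204 - 63.5) + (204 - 100)] · 292 = 35697.
Change in producer surplus = 35697 - 23409 = 12288.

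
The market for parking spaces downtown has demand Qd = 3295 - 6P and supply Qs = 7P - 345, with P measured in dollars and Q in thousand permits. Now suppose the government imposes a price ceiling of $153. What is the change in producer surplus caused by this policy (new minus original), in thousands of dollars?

-148653.5

Equilibrium: 3295 - 6P = 7P - 345, so 3640 = 13P and P* = 280, Q* = 1615.
The ceiling of 153 is below the equilibrium price 280, so it binds.
At P = 153: Qd = 3295 - 6·153 = 2377 and Qs = 7·153 - 345 = 726.
Producer surplus without the control is ½ · (280 - 345/7) · 1615 = 2608225/14.
With the ceiling, producers sell 726 units at 153, so PS = ½ · (153 - 345/7) · 726 = 263538/7.
Change in producer surplus = 263538/7 - 2608225/14 = -148653.5.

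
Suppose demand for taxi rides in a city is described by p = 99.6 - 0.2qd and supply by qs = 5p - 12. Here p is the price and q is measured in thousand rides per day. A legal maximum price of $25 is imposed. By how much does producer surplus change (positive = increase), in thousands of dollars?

Rearranging demand gives qd = 498 - 5p. Without the control the market clears where 498 - 5p = 5p - 12, i.e. p* = 51 and q* = 243.
Because the ceiling (25) lies below the market-clearing price, it is binding.
At p = 25: qd = 498 - 5·25 = 373 and qs = 5·25 - 12 = 113.
Producer surplus without the control is ½ · (51 - 2.4) · 243 = 5904.9.
With the ceiling, producers sell 113 units at 25, so PS = ½ · (25 - 2.4) · 113 = 1276.9.
Change in producer surplus = 1276.9 - 5904.9 = -4628.

-4628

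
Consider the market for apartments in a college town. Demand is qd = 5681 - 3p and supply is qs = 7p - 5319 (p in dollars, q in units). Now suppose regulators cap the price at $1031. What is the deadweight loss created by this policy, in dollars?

In a free market, 5681 - 3p = 7p - 5319 gives the equilibrium p* = 1100, q* = 2381.
Because the ceiling (1031) lies below the market-clearing price, it is binding.
At p = 1031: qd = 5681 - 3·1031 = 2588 and qs = 7·1031 - 5319 = 1898.
Quantity traded falls to 1898. At q = 1898 the demand price is (5681 - 1898)/3 = 1261 and the supply price is (5319 + 1898)/7 = 1031.
Deadweight loss = ½ · (1261 - 1031) · (2381 - 1898) = ½ · 230 · 483 = 55545.

55545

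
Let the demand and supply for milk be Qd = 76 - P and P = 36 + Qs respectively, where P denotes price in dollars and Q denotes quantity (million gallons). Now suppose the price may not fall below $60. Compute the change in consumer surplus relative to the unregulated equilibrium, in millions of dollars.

-72

Rearranging supply gives Qs = P - 36. In a free market, 76 - P = P - 36 gives the equilibrium P* = 56, Q* = 20.
Because the floor (60) lies above the market-clearing price, it is binding.
At P = 60: Qd = 76 - 60 = 16 and Qs = 60 - 36 = 24.
Consumer surplus without the control is ½ · (76 - 56) · 20 = 200.
With the floor, consumers buy 16 units at 60, so CS = ½ · (76 - 60) · 16 = 128.
Change in consumer surplus = 128 - 200 = -72.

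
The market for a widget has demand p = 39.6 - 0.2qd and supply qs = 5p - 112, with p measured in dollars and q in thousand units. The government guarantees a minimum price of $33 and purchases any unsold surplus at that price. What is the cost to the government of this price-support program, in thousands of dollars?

Rearranging demand gives qd = 198 - 5p. In a free market, 198 - 5p = 5p - 112 gives the equilibrium p* = 31, q* = 43.
Since 33 > 31, the floor is binding.
At p = 33: qd = 198 - 5·33 = 33 and qs = 5·33 - 112 = 53.
Surplus = qs - qd = 20.
Government expenditure = surplus × support price = 20 × 33 = 660.

660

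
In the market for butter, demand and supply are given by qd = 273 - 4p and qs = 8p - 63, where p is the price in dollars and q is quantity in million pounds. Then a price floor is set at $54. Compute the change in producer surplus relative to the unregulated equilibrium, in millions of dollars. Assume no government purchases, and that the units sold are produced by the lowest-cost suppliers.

Without the control the market clears where 273 - 4p = 8p - 63, i.e. p* = 28 and q* = 161.
The floor of 54 is above the equilibrium price 28, so it binds.
At p = 54: qd = 273 - 4·54 = 57 and qs = 8·54 - 63 = 369.
Producer surplus without the control is ½ · (28 - 7.875) · 161 = 1620.0625.
With the floor, 57 units are sold at 54. The supply price at q = 57 is 15, so PS = ½ · [(54 - 7.875) + (54 - 15)] · 57 = 2426.0625.
Change in producer surplus = 2426.0625 - 1620.0625 = 806.

806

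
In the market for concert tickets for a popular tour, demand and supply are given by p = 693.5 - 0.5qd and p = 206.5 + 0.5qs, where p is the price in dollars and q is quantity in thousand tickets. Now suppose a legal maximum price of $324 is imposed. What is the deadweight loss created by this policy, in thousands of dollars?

Rearranging demand gives qd = 1387 - 2p; rearranging supply gives qs = 2p - 413. Without the control the market clears where 1387 - 2p = 2p - 413, i.e. p* = 450 and q* = 487.
The ceiling of 324 is below the equilibrium price 450, so it binds.
At p = 324: qd = 1387 - 2·324 = 739 and qs = 2·324 - 413 = 235.
Quantity traded falls to 235. At q = 235 the demand price is (1387 - 235)/2 = 576 and the supply price is (413 + 235)/2 = 324.
Deadweight loss = ½ · (576 - 324) · (487 - 235) = ½ · 252 · 252 = 31752.

31752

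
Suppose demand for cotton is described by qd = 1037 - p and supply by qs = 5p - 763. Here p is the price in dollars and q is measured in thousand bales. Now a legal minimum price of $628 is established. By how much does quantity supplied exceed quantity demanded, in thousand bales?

In a free market, 1037 - p = 5p - 763 gives the equilibrium p* = 300, q* = 737.
The floor of 628 is above the equilibrium price 300, so it binds.
At p = 628: qd = 1037 - 628 = 409 and qs = 5·628 - 763 = 2377.
Surplus = qs - qd = 2377 - 409 = 1968.

1968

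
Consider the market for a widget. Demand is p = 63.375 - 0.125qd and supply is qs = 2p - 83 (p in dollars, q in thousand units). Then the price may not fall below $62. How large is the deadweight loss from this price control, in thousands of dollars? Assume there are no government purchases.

Rearranging demand gives qd = 507 - 8p. In a free market, 507 - 8p = 2p - 83 gives the equilibrium p* = 59, q* = 35.
Since 62 > 59, the floor is binding.
At p = 62: qd = 507 - 8·62 = 11 and qs = 2·62 - 83 = 41.
Quantity traded falls to 11. At q = 11 the demand price is (507 - 11)/8 = 62 and the supply price is (83 + 11)/2 = 47.
Deadweight loss = ½ · (62 - 47) · (35 - 11) = ½ · 15 · 24 = 180.

180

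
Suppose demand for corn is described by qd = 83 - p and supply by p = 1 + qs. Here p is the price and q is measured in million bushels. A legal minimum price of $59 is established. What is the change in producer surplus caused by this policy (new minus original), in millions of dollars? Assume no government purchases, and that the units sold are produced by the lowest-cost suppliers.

263.5

Rearranging supply gives qs = p - 1. In a free market, 83 - p = p - 1 gives the equilibrium p* = 42, q* = 41.
Because the floor (59) lies above the market-clearing price, it is binding.
At p = 59: qd = 83 - 59 = 24 and qs = 59 - 1 = 58.
Producer surplus without the control is ½ · (42 - 1) · 41 = 840.5.
With the floor, 24 units are sold at 59. The supply price at q = 24 is 25, so PS = ½ · [(59 - 1) + (59 - 25)] · 24 = 1104.
Change in producer surplus = 1104 - 840.5 = 263.5.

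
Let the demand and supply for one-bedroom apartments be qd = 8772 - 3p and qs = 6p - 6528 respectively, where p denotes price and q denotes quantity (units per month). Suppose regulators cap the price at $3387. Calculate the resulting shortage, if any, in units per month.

Setting quantity demanded equal to quantity supplied, 8772 - 3p = 6p - 6528, gives p* = 1700 and q* = 3672.
The ceiling of 3387 is above the equilibrium price 1700, so it is not binding; the market clears at p* = 1700, q* = 3672.
Since the control does not bind, there is no shortage.

0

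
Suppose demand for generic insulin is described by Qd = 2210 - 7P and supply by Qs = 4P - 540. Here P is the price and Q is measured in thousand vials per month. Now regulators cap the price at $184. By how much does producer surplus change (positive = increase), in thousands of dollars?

-21648

In a free market, 2210 - 7P = 4P - 540 gives the equilibrium P* = 250, Q* = 460.
Since 184 < 250, the ceiling is binding.
At P = 184: Qd = 2210 - 7·184 = 922 and Qs = 4·184 - 540 = 196.
Producer surplus without the control is ½ · (250 - 135) · 460 = 26450.
With the ceiling, producers sell 196 units at 184, so PS = ½ · (184 - 135) · 196 = 4802.
Change in producer surplus = 4802 - 26450 = -21648.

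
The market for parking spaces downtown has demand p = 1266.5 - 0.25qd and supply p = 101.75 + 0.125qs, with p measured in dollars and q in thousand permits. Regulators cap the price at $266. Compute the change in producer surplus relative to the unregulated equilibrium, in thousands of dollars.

-495040

Rearranging demand gives qd = 5066 - 4p; rearranging supply gives qs = 8p - 814. Equilibrium: 5066 - 4p = 8p - 814, so 5880 = 12p and p* = 490, q* = 3106.
Since 266 < 490, the ceiling is binding.
At p = 266: qd = 5066 - 4·266 = 4002 and qs = 8·266 - 814 = 1314.
Producer surplus without the control is ½ · (490 - 101.75) · 3106 = 602952.25.
With the ceiling, producers sell 1314 units at 266, so PS = ½ · (266 - 101.75) · 1314 = 107912.25.
Change in producer surplus = 107912.25 - 602952.25 = -495040.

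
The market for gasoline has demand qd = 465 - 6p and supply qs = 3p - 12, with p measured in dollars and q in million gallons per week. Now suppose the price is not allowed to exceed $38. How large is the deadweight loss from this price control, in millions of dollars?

Without the control the market clears where 465 - 6p = 3p - 12, i.e. p* = 53 and q* = 147.
The ceiling of 38 is below the equilibrium price 53, so it binds.
At p = 38: qd = 465 - 6·38 = 237 and qs = 3·38 - 12 = 102.
Quantity traded falls to 102. At q = 102 the demand price is (465 - 102)/6 = 60.5 and the supply price is (12 + 102)/3 = 38.
Deadweight loss = ½ · (60.5 - 38) · (147 - 102) = ½ · 22.5 · 45 = 506.25.

506.25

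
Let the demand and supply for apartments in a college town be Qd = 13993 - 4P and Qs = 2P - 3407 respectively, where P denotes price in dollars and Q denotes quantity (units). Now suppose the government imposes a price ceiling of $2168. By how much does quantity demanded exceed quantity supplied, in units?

4392

Setting quantity demanded equal to quantity supplied, 13993 - 4P = 2P - 3407, gives P* = 2900 and Q* = 2393.
Because the ceiling (2168) lies below the market-clearing price, it is binding.
At P = 2168: Qd = 13993 - 4·2168 = 5321 and Qs = 2·2168 - 3407 = 929.
Shortage = Qd - Qs = 5321 - 929 = 4392.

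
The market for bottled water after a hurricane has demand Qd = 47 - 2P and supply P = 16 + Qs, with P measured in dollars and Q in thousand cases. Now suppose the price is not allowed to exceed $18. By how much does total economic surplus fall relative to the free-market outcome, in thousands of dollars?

6.75

Rearranging supply gives Qs = P - 16. Equilibrium: 47 - 2P = P - 16, so 63 = 3P and P* = 21, Q* = 5.
Since 18 < 21, the ceiling is binding.
At P = 18: Qd = 47 - 2·18 = 11 and Qs = 18 - 16 = 2.
Quantity traded falls to 2. At Q = 2 the demand price is (47 - 2)/2 = 22.5 and the supply price is 16 + 2 = 18.
Deadweight loss = ½ · (22.5 - 18) · (5 - 2) = ½ · 4.5 · 3 = 6.75.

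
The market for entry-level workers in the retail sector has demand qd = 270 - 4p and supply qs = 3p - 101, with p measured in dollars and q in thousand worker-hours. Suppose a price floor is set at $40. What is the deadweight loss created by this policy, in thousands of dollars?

0

Setting quantity demanded equal to quantity supplied, 270 - 4p = 3p - 101, gives p* = 53 and q* = 58.
Since 40 is below p* = 53, the floor does not bind and the free-market outcome prevails.
Since the control does not bind, no trades are prevented and deadweight loss is zero.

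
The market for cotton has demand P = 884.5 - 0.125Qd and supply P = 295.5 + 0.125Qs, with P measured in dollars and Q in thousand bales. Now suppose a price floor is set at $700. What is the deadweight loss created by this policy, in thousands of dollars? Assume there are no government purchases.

96800

Rearranging demand gives Qd = 7076 - 8P; rearranging supply gives Qs = 8P - 2364. In a free market, 7076 - 8P = 8P - 2364 gives the equilibrium P* = 590, Q* = 2356.
Because the floor (700) lies above the market-clearing price, it is binding.
At P = 700: Qd = 7076 - 8·700 = 1476 and Qs = 8·700 - 2364 = 3236.
Quantity traded falls to 1476. At Q = 1476 the demand price is (7076 - 1476)/8 = 700 and the supply price is (2364 + 1476)/8 = 480.
Deadweight loss = ½ · (700 - 480) · (2356 - 1476) = ½ · 220 · 880 = 96800.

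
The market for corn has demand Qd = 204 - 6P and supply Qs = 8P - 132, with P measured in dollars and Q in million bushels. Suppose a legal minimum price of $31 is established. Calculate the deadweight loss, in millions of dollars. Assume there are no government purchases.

257.25

In a free market, 204 - 6P = 8P - 132 gives the equilibrium P* = 24, Q* = 60.
Since 31 > 24, the floor is binding.
At P = 31: Qd = 204 - 6·31 = 18 and Qs = 8·31 - 132 = 116.
Quantity traded falls to 18. At Q = 18 the demand price is (204 - 18)/6 = 31 and the supply price is (132 + 18)/8 = 18.75.
Deadweight loss = ½ · (31 - 18.75) · (60 - 18) = ½ · 12.25 · 42 = 257.25.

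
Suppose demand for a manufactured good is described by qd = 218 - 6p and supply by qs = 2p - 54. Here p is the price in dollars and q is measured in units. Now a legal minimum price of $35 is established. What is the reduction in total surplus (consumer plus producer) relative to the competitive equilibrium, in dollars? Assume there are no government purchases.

In a free market, 218 - 6p = 2p - 54 gives the equilibrium p* = 34, q* = 14.
The floor of 35 is above the equilibrium price 34, so it binds.
At p = 35: qd = 218 - 6·35 = 8 and qs = 2·35 - 54 = 16.
Quantity traded falls to 8. At q = 8 the demand price is (218 - 8)/6 = 35 and the supply price is (54 + 8)/2 = 31.
Deadweight loss = ½ · (35 - 31) · (14 - 8) = ½ · 4 · 6 = 12.

12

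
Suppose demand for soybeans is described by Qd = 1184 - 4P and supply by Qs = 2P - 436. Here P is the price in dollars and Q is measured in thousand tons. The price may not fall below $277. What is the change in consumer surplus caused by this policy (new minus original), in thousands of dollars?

-630

In a free market, 1184 - 4P = 2P - 436 gives the equilibrium P* = 270, Q* = 104.
Since 277 > 270, the floor is binding.
At P = 277: Qd = 1184 - 4·277 = 76 and Qs = 2·277 - 436 = 118.
Consumer surplus without the control is ½ · (296 - 270) · 104 = 1352.
With the floor, consumers buy 76 units at 277, so CS = ½ · (296 - 277) · 76 = 722.
Change in consumer surplus = 722 - 1352 = -630.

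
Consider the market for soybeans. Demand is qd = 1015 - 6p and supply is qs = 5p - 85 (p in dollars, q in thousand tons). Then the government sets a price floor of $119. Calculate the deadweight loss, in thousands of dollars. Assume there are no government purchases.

Equilibrium: 1015 - 6p = 5p - 85, so 1100 = 11p and p* = 100, q* = 415.
Because the floor (119) lies above the market-clearing price, it is binding.
At p = 119: qd = 1015 - 6·119 = 301 and qs = 5·119 - 85 = 510.
Quantity traded falls to 301. At q = 301 the demand price is (1015 - 301)/6 = 119 and the supply price is (85 + 301)/5 = 77.2.
Deadweight loss = ½ · (119 - 77.2) · (415 - 301) = ½ · 41.8 · 114 = 2382.6.

2382.6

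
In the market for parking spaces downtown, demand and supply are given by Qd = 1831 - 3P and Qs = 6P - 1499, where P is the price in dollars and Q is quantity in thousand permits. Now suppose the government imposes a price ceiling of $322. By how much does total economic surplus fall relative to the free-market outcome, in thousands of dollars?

In a free market, 1831 - 3P = 6P - 1499 gives the equilibrium P* = 370, Q* = 721.
Because the ceiling (322) lies below the market-clearing price, it is binding.
At P = 322: Qd = 1831 - 3·322 = 865 and Qs = 6·322 - 1499 = 433.
Quantity traded falls to 433. At Q = 433 the demand price is (1831 - 433)/3 = 466 and the supply price is (1499 + 433)/6 = 322.
Deadweight loss = ½ · (466 - 322) · (721 - 433) = ½ · 144 · 288 = 20736.

20736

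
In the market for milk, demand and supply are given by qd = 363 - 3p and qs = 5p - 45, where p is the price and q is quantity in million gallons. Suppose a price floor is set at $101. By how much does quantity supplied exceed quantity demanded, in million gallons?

400

Equilibrium: 363 - 3p = 5p - 45, so 408 = 8p and p* = 51, q* = 210.
The floor of 101 is above the equilibrium price 51, so it binds.
At p = 101: qd = 363 - 3·101 = 60 and qs = 5·101 - 45 = 460.
Surplus = qs - qd = 460 - 60 = 400.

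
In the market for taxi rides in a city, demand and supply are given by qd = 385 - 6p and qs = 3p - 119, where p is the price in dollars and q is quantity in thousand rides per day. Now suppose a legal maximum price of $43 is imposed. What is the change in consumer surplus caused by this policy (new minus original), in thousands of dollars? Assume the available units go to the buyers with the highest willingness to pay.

3.25

In a free market, 385 - 6p = 3p - 119 gives the equilibrium p* = 56, q* = 49.
Because the ceiling (43) lies below the market-clearing price, it is binding.
At p = 43: qd = 385 - 6·43 = 127 and qs = 3·43 - 119 = 10.
Consumer surplus without the control is ½ · (385/6 - 56) · 49 = 2401/12.
With the ceiling, 10 units are sold at 43 (assume they go to the highest-value buyers). The demand price at q = 10 is 62.5, so CS = ½ · [(385/6 - 43) + (62.5 - 43)] · 10 = 610/3.
Change in consumer surplus = 610/3 - 2401/12 = 3.25.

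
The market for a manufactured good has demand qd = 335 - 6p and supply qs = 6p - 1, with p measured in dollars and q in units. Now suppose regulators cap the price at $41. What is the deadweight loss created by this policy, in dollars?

Without the control the market clears where 335 - 6p = 6p - 1, i.e. p* = 28 and q* = 167.
Since 41 is above p* = 28, the ceiling does not bind and the free-market outcome prevails.
Since the control does not bind, no trades are prevented and deadweight loss is zero.

0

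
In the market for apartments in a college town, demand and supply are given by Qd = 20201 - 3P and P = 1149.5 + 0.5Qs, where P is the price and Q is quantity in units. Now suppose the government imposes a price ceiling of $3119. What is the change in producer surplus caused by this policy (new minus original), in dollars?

Rearranging supply gives Qs = 2P - 2299. In a free market, 20201 - 3P = 2P - 2299 gives the equilibrium P* = 4500, Q* = 6701.
Because the ceiling (3119) lies below the market-clearing price, it is binding.
At P = 3119: Qd = 20201 - 3·3119 = 10844 and Qs = 2·3119 - 2299 = 3939.
Producer surplus without the control is ½ · (4500 - 1149.5) · 6701 = 11225850.25.
With the ceiling, producers sell 3939 units at 3119, so PS = ½ · (3119 - 1149.5) · 3939 = 3878930.25.
Change in producer surplus = 3878930.25 - 11225850.25 = -7346920.

-7346920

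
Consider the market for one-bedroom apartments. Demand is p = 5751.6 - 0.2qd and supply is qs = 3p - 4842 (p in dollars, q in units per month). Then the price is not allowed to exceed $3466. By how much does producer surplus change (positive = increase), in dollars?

Rearranging demand gives qd = 28758 - 5p. Equilibrium: 28758 - 5p = 3p - 4842, so 33600 = 8p and p* = 4200, q* = 7758.
Since 3466 < 4200, the ceiling is binding.
At p = 3466: qd = 28758 - 5·3466 = 11428 and qs = 3·3466 - 4842 = 5556.
Producer surplus without the control is ½ · (4200 - 1614) · 7758 = 10031094.
With the ceiling, producers sell 5556 units at 3466, so PS = ½ · (3466 - 1614) · 5556 = 5144856.
Change in producer surplus = 5144856 - 10031094 = -4886238.

-4886238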